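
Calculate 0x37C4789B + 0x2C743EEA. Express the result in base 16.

Add column by column in base 16, right to left:
  B+A = 5 carry 1
  9+E+1 = 8 carry 1
  8+E+1 = 7 carry 1
  7+3+1 = B
  4+4 = 8
  C+7 = 3 carry 1
  7+C+1 = 4 carry 1
  3+2+1 = 6

0x6438B785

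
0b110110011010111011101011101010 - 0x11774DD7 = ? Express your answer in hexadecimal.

0b110110011010111011101011101010 = 0x366BBAEA in hexadecimal.
Subtract column by column in base 16:
  A-7 → 3
  E-D → 1
  A-D → D (borrow)
  B-4-1 → 6
  B-7 → 4
  6-7 → F (borrow)
  6-1-1 → 4
  3-1 → 2

0x24F46D13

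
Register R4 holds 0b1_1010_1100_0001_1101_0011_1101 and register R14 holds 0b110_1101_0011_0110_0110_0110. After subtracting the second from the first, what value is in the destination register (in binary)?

0b1001111101110011011010111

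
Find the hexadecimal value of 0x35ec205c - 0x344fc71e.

0x19c593e

Subtract column by column in base 16:
  c-e → e (borrow)
  5-1-1 → 3
  0-7 → 9 (borrow)
  2-c-1 → 5 (borrow)
  c-f-1 → c (borrow)
  e-4-1 → 9
  5-4 → 1
  3-3 → 0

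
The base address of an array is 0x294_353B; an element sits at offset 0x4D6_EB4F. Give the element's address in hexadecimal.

0x76B208A

Add column by column in base 16, right to left:
  B+F = A carry 1
  3+4+1 = 8
  5+B = 0 carry 1
  3+E+1 = 2 carry 1
  4+6+1 = B
  9+D = 6 carry 1
  2+4+1 = 7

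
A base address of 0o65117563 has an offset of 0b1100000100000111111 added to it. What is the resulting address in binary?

0o65117563 = 0b110101001001111101110011 in binary.
Add column by column in base 2, right to left:
  1+1 = 0 carry 1
  1+1+1 = 1 carry 1
  0+1+1 = 0 carry 1
  0+1+1 = 0 carry 1
  1+1+1 = 1 carry 1
  1+1+1 = 1 carry 1
  1+0+1 = 0 carry 1
  0+0+1 = 1
  1+0 = 1
  1+0 = 1
  1+0 = 1
  1+1 = 0 carry 1
  1+0+1 = 0 carry 1
  0+0+1 = 1
  0+0 = 0
  1+0 = 1
  0+0 = 0
  0+1 = 1
  1+1 = 0 carry 1
  0+0+1 = 1
  1+0 = 1
  0+0 = 0
  1+0 = 1
  1+0 = 1

0b110110101010011110110010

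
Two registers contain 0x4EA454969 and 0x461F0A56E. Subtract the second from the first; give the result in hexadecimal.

Subtract column by column in base 16:
  9-E → B (borrow)
  6-6-1 → F (borrow)
  9-5-1 → 3
  4-A → A (borrow)
  5-0-1 → 4
  4-F → 5 (borrow)
  A-1-1 → 8
  E-6 → 8
  4-4 → 0

0x8854A3FB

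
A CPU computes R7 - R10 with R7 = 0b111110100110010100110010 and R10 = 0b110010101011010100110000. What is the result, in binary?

Subtract column by column in base 2:
  0-0 → 0
  1-0 → 1
  0-0 → 0
  0-0 → 0
  1-1 → 0
  1-1 → 0
  0-0 → 0
  0-0 → 0
  1-1 → 0
  0-0 → 0
  1-1 → 0
  0-0 → 0
  0-1 → 1 (borrow)
  1-1-1 → 1 (borrow)
  1-0-1 → 0
  0-1 → 1 (borrow)
  0-0-1 → 1 (borrow)
  1-1-1 → 1 (borrow)
  0-0-1 → 1 (borrow)
  1-1-1 → 1 (borrow)
  1-0-1 → 0
  1-0 → 1
  1-1 → 0
  1-1 → 0

0b1011111011000000000010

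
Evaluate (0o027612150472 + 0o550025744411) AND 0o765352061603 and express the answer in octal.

0o565240001003

Add column by column in base 8, right to left:
  2+1 = 3
  7+1 = 0 carry 1
  4+4+1 = 1 carry 1
  0+4+1 = 5
  5+4 = 1 carry 1
  1+7+1 = 1 carry 1
  2+5+1 = 0 carry 1
  1+2+1 = 4
  6+0 = 6
  7+0 = 7
  2+5 = 7
  0+5 = 5
Sum = 0o577640115103; now AND with 0o765352061603:
  5&7=5, 7&6=6, 7&5=5, 6&3=2, 4&5=4, 0&2=0, 1&0=0, 1&6=0, 5&1=1, 1&6=0, 0&0=0, 3&3=3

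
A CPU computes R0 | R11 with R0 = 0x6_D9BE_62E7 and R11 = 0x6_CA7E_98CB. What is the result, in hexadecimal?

0x6DBFEFAEF

OR each hex digit independently (no carries):
  6|6=6, D|C=D, 9|A=B, B|7=F, E|E=E, 6|9=F, 2|8=A, E|C=E, 7|B=F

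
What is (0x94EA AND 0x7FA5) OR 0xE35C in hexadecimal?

0xF7FC

0x94EA AND 0x7FA5 = 0x14A0.
Then OR with 0xE35C.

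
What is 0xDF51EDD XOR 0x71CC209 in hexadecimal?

0xAE9DCD4

XOR each hex digit independently (no carries):
  D^7=A, F^1=E, 5^C=9, 1^C=D, E^2=C, D^0=D, D^9=4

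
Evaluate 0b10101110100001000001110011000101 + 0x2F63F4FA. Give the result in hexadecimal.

0xDDE811BF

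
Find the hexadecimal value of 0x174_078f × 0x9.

0xd144407

Multiply each base-16 digit by 9, carrying:
  f×9 = 135 → write 7 carry 8
  8×9+8 = 80 → write 0 carry 5
  7×9+5 = 68 → write 4 carry 4
  0×9+4 = 4 → write 4
  4×9 = 36 → write 4 carry 2
  7×9+2 = 65 → write 1 carry 4
  1×9+4 = 13 → write d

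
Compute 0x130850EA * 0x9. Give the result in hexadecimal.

0xAB4AD83A

Multiply each base-16 digit by 9, carrying:
  A×9 = 90 → write A carry 5
  E×9+5 = 131 → write 3 carry 8
  0×9+8 = 8 → write 8
  5×9 = 45 → write D carry 2
  8×9+2 = 74 → write A carry 4
  0×9+4 = 4 → write 4
  3×9 = 27 → write B carry 1
  1×9+1 = 10 → write A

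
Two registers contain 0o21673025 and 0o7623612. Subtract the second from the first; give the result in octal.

0o12047213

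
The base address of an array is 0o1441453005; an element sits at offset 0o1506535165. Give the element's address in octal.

0o3150210172

Add column by column in base 8, right to left:
  5+5 = 2 carry 1
  0+6+1 = 7
  0+1 = 1
  3+5 = 0 carry 1
  5+3+1 = 1 carry 1
  4+5+1 = 2 carry 1
  1+6+1 = 0 carry 1
  4+0+1 = 5
  4+5 = 1 carry 1
  1+1+1 = 3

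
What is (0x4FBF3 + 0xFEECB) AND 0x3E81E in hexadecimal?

0xE81E

Add column by column in base 16, right to left:
  3+B = E
  F+C = B carry 1
  B+E+1 = A carry 1
  F+E+1 = E carry 1
  4+F+1 = 4 carry 1
  final carry 1
Sum = 0x14EABE; now AND with 0x3E81E:
  1&0=0, 4&3=0, E&E=E, A&8=8, B&1=1, E&E=E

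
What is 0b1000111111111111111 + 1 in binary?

The trailing 15 digits are 1 (max in base 2), so adding 1 cascades: they roll to 0 and the next digit up increments.

0b1001000000000000000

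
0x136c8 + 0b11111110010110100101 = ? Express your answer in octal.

0o4216155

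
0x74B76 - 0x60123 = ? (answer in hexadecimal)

Subtract column by column in base 16:
  6-3 → 3
  7-2 → 5
  B-1 → A
  4-0 → 4
  7-6 → 1

0x14A53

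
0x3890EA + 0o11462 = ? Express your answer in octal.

0o16122034

0x3890EA = 0o16110352 in octal.
Add column by column in base 8, right to left:
  2+2 = 4
  5+6 = 3 carry 1
  3+4+1 = 0 carry 1
  0+1+1 = 2
  1+1 = 2
  1+0 = 1
  6+0 = 6
  1+0 = 1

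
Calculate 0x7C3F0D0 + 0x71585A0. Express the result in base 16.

0xED97670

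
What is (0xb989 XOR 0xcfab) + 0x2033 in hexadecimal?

0x9655

First 0xb989 XOR 0xcfab = 0x7622.
Add column by column in base 16, right to left:
  2+3 = 5
  2+3 = 5
  6+0 = 6
  7+2 = 9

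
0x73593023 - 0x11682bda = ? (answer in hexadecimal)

Subtract column by column in base 16:
  3-a → 9 (borrow)
  2-d-1 → 4 (borrow)
  0-b-1 → 4 (borrow)
  3-2-1 → 0
  9-8 → 1
  5-6 → f (borrow)
  3-1-1 → 1
  7-1 → 6

0x61f10449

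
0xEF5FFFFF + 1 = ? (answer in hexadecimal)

0xEF600000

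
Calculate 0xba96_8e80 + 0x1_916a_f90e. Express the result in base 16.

0x24c01878e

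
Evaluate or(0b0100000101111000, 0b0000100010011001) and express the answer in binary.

0b0100100111111001

OR bit by bit (1 where either bit is 1):
  0100000101111000
| 0000100010011001
= 0100100111111001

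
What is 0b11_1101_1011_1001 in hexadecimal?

Group the bits into nibbles: 0011 1101 1011 1001 → 3DB9.

0x3DB9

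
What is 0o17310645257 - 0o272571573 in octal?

0o17016053464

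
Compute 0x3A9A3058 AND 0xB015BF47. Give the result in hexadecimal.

0x30103040

AND each hex digit independently (no carries):
  3&B=3, A&0=0, 9&1=1, A&5=0, 3&B=3, 0&F=0, 5&4=4, 8&7=0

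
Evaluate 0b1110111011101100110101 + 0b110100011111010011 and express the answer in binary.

Add column by column in base 2, right to left:
  1+1 = 0 carry 1
  0+1+1 = 0 carry 1
  1+0+1 = 0 carry 1
  0+0+1 = 1
  1+1 = 0 carry 1
  1+0+1 = 0 carry 1
  0+1+1 = 0 carry 1
  0+1+1 = 0 carry 1
  1+1+1 = 1 carry 1
  1+1+1 = 1 carry 1
  0+1+1 = 0 carry 1
  1+0+1 = 0 carry 1
  1+0+1 = 0 carry 1
  1+0+1 = 0 carry 1
  0+1+1 = 0 carry 1
  1+0+1 = 0 carry 1
  1+1+1 = 1 carry 1
  1+1+1 = 1 carry 1
  0+0+1 = 1
  1+0 = 1
  1+0 = 1
  1+0 = 1

0b1111110000001100001000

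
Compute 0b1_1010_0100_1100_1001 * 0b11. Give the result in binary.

0b1001110111001011011

Multiply each base-2 digit by 3, carrying:
  1×3 = 3 → write 1 carry 1
  0×3+1 = 1 → write 1
  0×3 = 0 → write 0
  1×3 = 3 → write 1 carry 1
  0×3+1 = 1 → write 1
  0×3 = 0 → write 0
  1×3 = 3 → write 1 carry 1
  1×3+1 = 4 → write 0 carry 2
  0×3+2 = 2 → write 0 carry 1
  0×3+1 = 1 → write 1
  1×3 = 3 → write 1 carry 1
  0×3+1 = 1 → write 1
  0×3 = 0 → write 0
  1×3 = 3 → write 1 carry 1
  0×3+1 = 1 → write 1
  1×3 = 3 → write 1 carry 1
  1×3+1 = 4 → write 0 carry 2
  remaining carry: 10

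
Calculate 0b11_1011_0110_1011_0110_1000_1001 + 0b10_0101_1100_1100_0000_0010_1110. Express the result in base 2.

0b110000100110111011010110111

Add column by column in base 2, right to left:
  1+0 = 1
  0+1 = 1
  0+1 = 1
  1+1 = 0 carry 1
  0+0+1 = 1
  0+1 = 1
  0+0 = 0
  1+0 = 1
  0+0 = 0
  1+0 = 1
  1+0 = 1
  0+0 = 0
  1+0 = 1
  1+0 = 1
  0+1 = 1
  1+1 = 0 carry 1
  0+0+1 = 1
  1+0 = 1
  1+1 = 0 carry 1
  0+1+1 = 0 carry 1
  1+1+1 = 1 carry 1
  1+0+1 = 0 carry 1
  0+1+1 = 0 carry 1
  1+0+1 = 0 carry 1
  1+0+1 = 0 carry 1
  1+1+1 = 1 carry 1
  final carry 1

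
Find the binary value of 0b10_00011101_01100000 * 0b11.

Multiply each base-2 digit by 3, carrying:
  0×3 = 0 → write 0
  0×3 = 0 → write 0
  0×3 = 0 → write 0
  0×3 = 0 → write 0
  0×3 = 0 → write 0
  1×3 = 3 → write 1 carry 1
  1×3+1 = 4 → write 0 carry 2
  0×3+2 = 2 → write 0 carry 1
  1×3+1 = 4 → write 0 carry 2
  0×3+2 = 2 → write 0 carry 1
  1×3+1 = 4 → write 0 carry 2
  1×3+2 = 5 → write 1 carry 2
  1×3+2 = 5 → write 1 carry 2
  0×3+2 = 2 → write 0 carry 1
  0×3+1 = 1 → write 1
  0×3 = 0 → write 0
  0×3 = 0 → write 0
  1×3 = 3 → write 1 carry 1
  remaining carry: 1

0b1100101100000100000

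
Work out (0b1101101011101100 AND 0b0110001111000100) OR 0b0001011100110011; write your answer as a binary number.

0b101011111110111

0b1101101011101100 AND 0b0110001111000100 = 0b0100001011000100.
Then OR with 0b0001011100110011.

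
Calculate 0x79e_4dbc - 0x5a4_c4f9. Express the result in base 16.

0x1f988c3

Subtract column by column in base 16:
  c-9 → 3
  b-f → c (borrow)
  d-4-1 → 8
  4-c → 8 (borrow)
  e-4-1 → 9
  9-a → f (borrow)
  7-5-1 → 1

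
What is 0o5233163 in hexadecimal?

0x153673

Each octal digit is 3 bits: 5=101 2=010 3=011 3=011 1=001 6=110 3=011.
Group the bits into nibbles: 0001 0101 0011 0110 0111 0011 → 153673.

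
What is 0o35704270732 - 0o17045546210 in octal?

0o16636522522

Subtract column by column in base 8:
  2-0 → 2
  3-1 → 2
  7-2 → 5
  0-6 → 2 (borrow)
  7-4-1 → 2
  2-5 → 5 (borrow)
  4-5-1 → 6 (borrow)
  0-4-1 → 3 (borrow)
  7-0-1 → 6
  5-7 → 6 (borrow)
  3-1-1 → 1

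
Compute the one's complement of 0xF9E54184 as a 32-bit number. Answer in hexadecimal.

Each hex digit d becomes F−d:
  F→0, 9→6, E→1, 5→A, 4→B, 1→E, 8→7, 4→B

0x061ABE7B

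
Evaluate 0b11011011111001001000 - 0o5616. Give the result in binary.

0b11011011001010111010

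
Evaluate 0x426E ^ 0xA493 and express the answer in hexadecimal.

XOR each hex digit independently (no carries):
  4^A=E, 2^4=6, 6^9=F, E^3=D

0xE6FD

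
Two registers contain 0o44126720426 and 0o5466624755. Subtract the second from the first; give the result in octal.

0o36440073451

Subtract column by column in base 8:
  6-5 → 1
  2-5 → 5 (borrow)
  4-7-1 → 4 (borrow)
  0-4-1 → 3 (borrow)
  2-2-1 → 7 (borrow)
  7-6-1 → 0
  6-6 → 0
  2-6 → 4 (borrow)
  1-4-1 → 4 (borrow)
  4-5-1 → 6 (borrow)
  4-0-1 → 3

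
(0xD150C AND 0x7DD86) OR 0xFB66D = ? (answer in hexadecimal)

0xFB76D

0xD150C AND 0x7DD86 = 0x51504.
Then OR with 0xFB66D.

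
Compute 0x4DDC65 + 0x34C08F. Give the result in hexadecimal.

0x829CF4

Add column by column in base 16, right to left:
  5+F = 4 carry 1
  6+8+1 = F
  C+0 = C
  D+C = 9 carry 1
  D+4+1 = 2 carry 1
  4+3+1 = 8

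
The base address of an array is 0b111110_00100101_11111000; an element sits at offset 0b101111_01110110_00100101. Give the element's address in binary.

Add column by column in base 2, right to left:
  0+1 = 1
  0+0 = 0
  0+1 = 1
  1+0 = 1
  1+0 = 1
  1+1 = 0 carry 1
  1+0+1 = 0 carry 1
  1+0+1 = 0 carry 1
  1+0+1 = 0 carry 1
  0+1+1 = 0 carry 1
  1+1+1 = 1 carry 1
  0+0+1 = 1
  0+1 = 1
  1+1 = 0 carry 1
  0+1+1 = 0 carry 1
  0+0+1 = 1
  0+1 = 1
  1+1 = 0 carry 1
  1+1+1 = 1 carry 1
  1+1+1 = 1 carry 1
  1+0+1 = 0 carry 1
  1+1+1 = 1 carry 1
  final carry 1

0b11011011001110000011101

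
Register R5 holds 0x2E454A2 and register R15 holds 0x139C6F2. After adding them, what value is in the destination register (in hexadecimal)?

0x41E1B94

Add column by column in base 16, right to left:
  2+2 = 4
  A+F = 9 carry 1
  4+6+1 = B
  5+C = 1 carry 1
  4+9+1 = E
  E+3 = 1 carry 1
  2+1+1 = 4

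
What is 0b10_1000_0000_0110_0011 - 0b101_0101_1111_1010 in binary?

0b100010101001101001

Subtract column by column in base 2:
  1-0 → 1
  1-1 → 0
  0-0 → 0
  0-1 → 1 (borrow)
  0-1-1 → 0 (borrow)
  1-1-1 → 1 (borrow)
  1-1-1 → 1 (borrow)
  0-1-1 → 0 (borrow)
  0-1-1 → 0 (borrow)
  0-0-1 → 1 (borrow)
  0-1-1 → 0 (borrow)
  0-0-1 → 1 (borrow)
  0-1-1 → 0 (borrow)
  0-0-1 → 1 (borrow)
  0-1-1 → 0 (borrow)
  1-0-1 → 0
  0-0 → 0
  1-0 → 1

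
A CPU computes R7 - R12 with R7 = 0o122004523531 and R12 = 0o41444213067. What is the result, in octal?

0o60340310442

Subtract column by column in base 8:
  1-7 → 2 (borrow)
  3-6-1 → 4 (borrow)
  5-0-1 → 4
  3-3 → 0
  2-1 → 1
  5-2 → 3
  4-4 → 0
  0-4 → 4 (borrow)
  0-4-1 → 3 (borrow)
  2-1-1 → 0
  2-4 → 6 (borrow)
  1-0-1 → 0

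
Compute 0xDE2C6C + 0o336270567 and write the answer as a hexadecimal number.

0x4579DE3

0o336270567 = 0x3797177 in hexadecimal.
Add column by column in base 16, right to left:
  C+7 = 3 carry 1
  6+7+1 = E
  C+1 = D
  2+7 = 9
  E+9 = 7 carry 1
  D+7+1 = 5 carry 1
  0+3+1 = 4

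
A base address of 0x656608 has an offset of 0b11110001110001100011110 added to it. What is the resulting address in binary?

0b110111100100100100100110

0x656608 = 0b11001010110011000001000 in binary.
Add column by column in base 2, right to left:
  0+0 = 0
  0+1 = 1
  0+1 = 1
  1+1 = 0 carry 1
  0+1+1 = 0 carry 1
  0+0+1 = 1
  0+0 = 0
  0+0 = 0
  0+1 = 1
  1+1 = 0 carry 1
  1+0+1 = 0 carry 1
  0+0+1 = 1
  0+0 = 0
  1+1 = 0 carry 1
  1+1+1 = 1 carry 1
  0+1+1 = 0 carry 1
  1+0+1 = 0 carry 1
  0+0+1 = 1
  1+0 = 1
  0+1 = 1
  0+1 = 1
  1+1 = 0 carry 1
  1+1+1 = 1 carry 1
  final carry 1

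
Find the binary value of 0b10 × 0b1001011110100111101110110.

Multiply each base-2 digit by 2, carrying:
  0×2 = 0 → write 0
  1×2 = 2 → write 0 carry 1
  1×2+1 = 3 → write 1 carry 1
  0×2+1 = 1 → write 1
  1×2 = 2 → write 0 carry 1
  1×2+1 = 3 → write 1 carry 1
  1×2+1 = 3 → write 1 carry 1
  0×2+1 = 1 → write 1
  1×2 = 2 → write 0 carry 1
  1×2+1 = 3 → write 1 carry 1
  1×2+1 = 3 → write 1 carry 1
  1×2+1 = 3 → write 1 carry 1
  0×2+1 = 1 → write 1
  0×2 = 0 → write 0
  1×2 = 2 → write 0 carry 1
  0×2+1 = 1 → write 1
  1×2 = 2 → write 0 carry 1
  1×2+1 = 3 → write 1 carry 1
  1×2+1 = 3 → write 1 carry 1
  1×2+1 = 3 → write 1 carry 1
  0×2+1 = 1 → write 1
  1×2 = 2 → write 0 carry 1
  0×2+1 = 1 → write 1
  0×2 = 0 → write 0
  1×2 = 2 → write 0 carry 1
  remaining carry: 1

0b10010111101001111011101100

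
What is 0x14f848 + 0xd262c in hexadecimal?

0x221e74

Add column by column in base 16, right to left:
  8+c = 4 carry 1
  4+2+1 = 7
  8+6 = e
  f+2 = 1 carry 1
  4+d+1 = 2 carry 1
  1+0+1 = 2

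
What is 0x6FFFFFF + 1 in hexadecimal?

The trailing 6 digits are F (max in base 16), so adding 1 cascades: they roll to 0 and the next digit up increments.

0x7000000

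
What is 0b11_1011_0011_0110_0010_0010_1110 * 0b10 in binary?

0b111011001101100010001011100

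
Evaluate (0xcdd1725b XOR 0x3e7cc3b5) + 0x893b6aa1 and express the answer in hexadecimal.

0x17ce91c8f

First 0xcdd1725b XOR 0x3e7cc3b5 = 0xf3adb1ee.
Add column by column in base 16, right to left:
  e+1 = f
  e+a = 8 carry 1
  1+a+1 = c
  b+6 = 1 carry 1
  d+b+1 = 9 carry 1
  a+3+1 = e
  3+9 = c
  f+8 = 7 carry 1
  final carry 1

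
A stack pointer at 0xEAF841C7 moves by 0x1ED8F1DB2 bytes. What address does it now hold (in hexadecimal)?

0x2D8875F79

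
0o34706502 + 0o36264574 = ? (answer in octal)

0o73173276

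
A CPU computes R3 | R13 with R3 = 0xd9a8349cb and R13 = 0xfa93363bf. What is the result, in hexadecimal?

0xfbbb36bff

OR each hex digit independently (no carries):
  d|f=f, 9|a=b, a|9=b, 8|3=b, 3|3=3, 4|6=6, 9|3=b, c|b=f, b|f=f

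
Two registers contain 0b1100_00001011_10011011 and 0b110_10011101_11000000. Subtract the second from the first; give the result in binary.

Subtract column by column in base 2:
  1-0 → 1
  1-0 → 1
  0-0 → 0
  1-0 → 1
  1-0 → 1
  0-0 → 0
  0-1 → 1 (borrow)
  1-1-1 → 1 (borrow)
  1-1-1 → 1 (borrow)
  1-0-1 → 0
  0-1 → 1 (borrow)
  1-1-1 → 1 (borrow)
  0-1-1 → 0 (borrow)
  0-0-1 → 1 (borrow)
  0-0-1 → 1 (borrow)
  0-1-1 → 0 (borrow)
  0-0-1 → 1 (borrow)
  0-1-1 → 0 (borrow)
  1-1-1 → 1 (borrow)
  1-0-1 → 0

0b1010110110111011011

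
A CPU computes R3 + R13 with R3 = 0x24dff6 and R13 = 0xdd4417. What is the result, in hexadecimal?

0x102240d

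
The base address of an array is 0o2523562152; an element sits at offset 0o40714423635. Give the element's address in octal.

Add column by column in base 8, right to left:
  2+5 = 7
  5+3 = 0 carry 1
  1+6+1 = 0 carry 1
  2+3+1 = 6
  6+2 = 0 carry 1
  5+4+1 = 2 carry 1
  3+4+1 = 0 carry 1
  2+1+1 = 4
  5+7 = 4 carry 1
  2+0+1 = 3
  0+4 = 4

0o43440206007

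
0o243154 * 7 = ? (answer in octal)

0o2166364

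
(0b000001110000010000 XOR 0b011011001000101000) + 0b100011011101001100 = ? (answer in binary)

First 0b000001110000010000 XOR 0b011011001000101000 = 0b011010111000111000.
Add column by column in base 2, right to left:
  0+0 = 0
  0+0 = 0
  0+1 = 1
  1+1 = 0 carry 1
  1+0+1 = 0 carry 1
  1+0+1 = 0 carry 1
  0+1+1 = 0 carry 1
  0+0+1 = 1
  0+1 = 1
  1+1 = 0 carry 1
  1+1+1 = 1 carry 1
  1+0+1 = 0 carry 1
  0+1+1 = 0 carry 1
  1+1+1 = 1 carry 1
  0+0+1 = 1
  1+0 = 1
  1+0 = 1
  0+1 = 1

0b111110010110000100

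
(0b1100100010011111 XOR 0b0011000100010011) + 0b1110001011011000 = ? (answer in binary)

0b11101110001100100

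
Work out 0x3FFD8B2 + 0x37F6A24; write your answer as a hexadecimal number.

Add column by column in base 16, right to left:
  2+4 = 6
  B+2 = D
  8+A = 2 carry 1
  D+6+1 = 4 carry 1
  F+F+1 = F carry 1
  F+7+1 = 7 carry 1
  3+3+1 = 7

0x77F42D6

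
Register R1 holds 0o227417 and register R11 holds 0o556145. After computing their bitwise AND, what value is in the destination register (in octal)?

0o006005

AND each oct digit independently (no carries):
  2&5=0, 2&5=0, 7&6=6, 4&1=0, 1&4=0, 7&5=5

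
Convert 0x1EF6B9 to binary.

Expand each hex digit to 4 bits: 1=0001 E=1110 F=1111 6=0110 B=1011 9=1001.

0b111101111011010111001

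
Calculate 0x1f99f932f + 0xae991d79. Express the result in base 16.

Add column by column in base 16, right to left:
  f+9 = 8 carry 1
  2+7+1 = a
  3+d = 0 carry 1
  9+1+1 = b
  f+9 = 8 carry 1
  9+9+1 = 3 carry 1
  9+e+1 = 8 carry 1
  f+a+1 = a carry 1
  1+0+1 = 2

0x2a838b0a8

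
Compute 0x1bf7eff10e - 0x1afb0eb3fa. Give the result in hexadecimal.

0xfce13d14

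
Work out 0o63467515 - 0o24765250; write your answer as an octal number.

Subtract column by column in base 8:
  5-0 → 5
  1-5 → 4 (borrow)
  5-2-1 → 2
  7-5 → 2
  6-6 → 0
  4-7 → 5 (borrow)
  3-4-1 → 6 (borrow)
  6-2-1 → 3

0o36502245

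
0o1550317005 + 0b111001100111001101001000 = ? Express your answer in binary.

0b1110100010000001000101001101

0o1550317005 = 0b1101101000011001111000000101 in binary.
Add column by column in base 2, right to left:
  1+0 = 1
  0+0 = 0
  1+0 = 1
  0+1 = 1
  0+0 = 0
  0+0 = 0
  0+1 = 1
  0+0 = 0
  0+1 = 1
  1+1 = 0 carry 1
  1+0+1 = 0 carry 1
  1+0+1 = 0 carry 1
  1+1+1 = 1 carry 1
  0+1+1 = 0 carry 1
  0+1+1 = 0 carry 1
  1+0+1 = 0 carry 1
  1+0+1 = 0 carry 1
  0+1+1 = 0 carry 1
  0+1+1 = 0 carry 1
  0+0+1 = 1
  0+0 = 0
  1+1 = 0 carry 1
  0+1+1 = 0 carry 1
  1+1+1 = 1 carry 1
  1+0+1 = 0 carry 1
  0+0+1 = 1
  1+0 = 1
  1+0 = 1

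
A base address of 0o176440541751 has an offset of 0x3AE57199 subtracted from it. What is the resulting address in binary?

0b1110111001100111010101001001010000

0o176440541751 = 0b1111110100100000101100001111101001 in binary.
0x3AE57199 = 0b111010111001010111000110011001 in binary.
Subtract column by column in base 2:
  1-1 → 0
  0-0 → 0
  0-0 → 0
  1-1 → 0
  0-1 → 1 (borrow)
  1-0-1 → 0
  1-0 → 1
  1-1 → 0
  1-1 → 0
  1-0 → 1
  0-0 → 0
  0-0 → 0
  0-1 → 1 (borrow)
  0-1-1 → 0 (borrow)
  1-1-1 → 1 (borrow)
  1-0-1 → 0
  0-1 → 1 (borrow)
  1-0-1 → 0
  0-1 → 1 (borrow)
  0-0-1 → 1 (borrow)
  0-0-1 → 1 (borrow)
  0-1-1 → 0 (borrow)
  0-1-1 → 0 (borrow)
  1-1-1 → 1 (borrow)
  0-0-1 → 1 (borrow)
  0-1-1 → 0 (borrow)
  1-0-1 → 0
  0-1 → 1 (borrow)
  1-1-1 → 1 (borrow)
  1-1-1 → 1 (borrow)
  1-0-1 → 0
  1-0 → 1
  1-0 → 1
  1-0 → 1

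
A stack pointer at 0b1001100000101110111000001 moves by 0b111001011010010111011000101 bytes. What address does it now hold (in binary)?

0b1000010111011000110010000110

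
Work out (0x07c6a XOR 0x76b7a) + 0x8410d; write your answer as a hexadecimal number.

First 0x07c6a XOR 0x76b7a = 0x71710.
Add column by column in base 16, right to left:
  0+d = d
  1+0 = 1
  7+1 = 8
  1+4 = 5
  7+8 = f

0xf581d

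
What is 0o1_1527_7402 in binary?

Each octal digit is 3 bits: 1=001 1=001 5=101 2=010 7=111 7=111 4=100 0=000 2=010.

0b1001101010111111100000010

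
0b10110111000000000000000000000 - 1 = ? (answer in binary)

0b10110110111111111111111111111

The trailing 21 digits are 0, so subtracting 1 borrows through: they become 1 and the next digit up decrements.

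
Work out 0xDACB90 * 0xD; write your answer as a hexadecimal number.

0xB1C5650

Multiply each base-16 digit by 13, carrying:
  0×13 = 0 → write 0
  9×13 = 117 → write 5 carry 7
  B×13+7 = 150 → write 6 carry 9
  C×13+9 = 165 → write 5 carry 10
  A×13+10 = 140 → write C carry 8
  D×13+8 = 177 → write 1 carry 11
  remaining carry: B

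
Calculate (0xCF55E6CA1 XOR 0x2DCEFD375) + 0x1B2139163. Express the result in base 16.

0xFDBC55137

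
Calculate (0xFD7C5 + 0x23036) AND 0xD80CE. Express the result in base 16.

0xCA

Add column by column in base 16, right to left:
  5+6 = B
  C+3 = F
  7+0 = 7
  D+3 = 0 carry 1
  F+2+1 = 2 carry 1
  final carry 1
Sum = 0x1207FB; now AND with 0xD80CE:
  1&0=0, 2&D=0, 0&8=0, 7&0=0, F&C=C, B&E=A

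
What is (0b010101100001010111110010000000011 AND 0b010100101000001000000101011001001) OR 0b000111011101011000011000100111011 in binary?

0b10111111101011000011000100111011

0b010101100001010111110010000000011 AND 0b010100101000001000000101011001001 = 0b010100100000000000000000000000001.
Then OR with 0b000111011101011000011000100111011.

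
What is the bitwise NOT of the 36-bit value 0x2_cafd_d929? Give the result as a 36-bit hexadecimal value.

0xd350226d6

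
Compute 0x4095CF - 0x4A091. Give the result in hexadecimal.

Subtract column by column in base 16:
  F-1 → E
  C-9 → 3
  5-0 → 5
  9-A → F (borrow)
  0-4-1 → B (borrow)
  4-0-1 → 3

0x3BF53E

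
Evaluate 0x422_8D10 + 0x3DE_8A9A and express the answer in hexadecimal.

0x80117AA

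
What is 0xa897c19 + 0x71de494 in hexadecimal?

0x11a760ad

Add column by column in base 16, right to left:
  9+4 = d
  1+9 = a
  c+4 = 0 carry 1
  7+e+1 = 6 carry 1
  9+d+1 = 7 carry 1
  8+1+1 = a
  a+7 = 1 carry 1
  final carry 1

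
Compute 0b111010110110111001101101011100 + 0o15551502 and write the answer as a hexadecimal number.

0b111010110110111001101101011100 = 0x3ADB9B5C in hexadecimal.
0o15551502 = 0x36D342 in hexadecimal.
Add column by column in base 16, right to left:
  C+2 = E
  5+4 = 9
  B+3 = E
  9+D = 6 carry 1
  B+6+1 = 2 carry 1
  D+3+1 = 1 carry 1
  A+0+1 = B
  3+0 = 3

0x3B126E9E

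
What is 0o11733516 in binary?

0b1001111011011101001110

Each octal digit is 3 bits: 1=001 1=001 7=111 3=011 3=011 5=101 1=001 6=110.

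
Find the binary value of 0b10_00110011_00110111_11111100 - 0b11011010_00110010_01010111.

0b1010110010000010110100101

Subtract column by column in base 2:
  0-1 → 1 (borrow)
  0-1-1 → 0 (borrow)
  1-1-1 → 1 (borrow)
  1-0-1 → 0
  1-1 → 0
  1-0 → 1
  1-1 → 0
  1-0 → 1
  1-0 → 1
  1-1 → 0
  1-0 → 1
  0-0 → 0
  1-1 → 0
  1-1 → 0
  0-0 → 0
  0-0 → 0
  1-0 → 1
  1-1 → 0
  0-0 → 0
  0-1 → 1 (borrow)
  1-1-1 → 1 (borrow)
  1-0-1 → 0
  0-1 → 1 (borrow)
  0-1-1 → 0 (borrow)
  0-0-1 → 1 (borrow)
  1-0-1 → 0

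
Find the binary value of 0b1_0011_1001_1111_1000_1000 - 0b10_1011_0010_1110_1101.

0b100001110110010011011

Subtract column by column in base 2:
  0-1 → 1 (borrow)
  0-0-1 → 1 (borrow)
  0-1-1 → 0 (borrow)
  1-1-1 → 1 (borrow)
  0-0-1 → 1 (borrow)
  0-1-1 → 0 (borrow)
  0-1-1 → 0 (borrow)
  1-1-1 → 1 (borrow)
  1-0-1 → 0
  1-1 → 0
  1-0 → 1
  1-0 → 1
  1-1 → 0
  0-1 → 1 (borrow)
  0-0-1 → 1 (borrow)
  1-1-1 → 1 (borrow)
  1-0-1 → 0
  1-1 → 0
  0-0 → 0
  0-0 → 0
  1-0 → 1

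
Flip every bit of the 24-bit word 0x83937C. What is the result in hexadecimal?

0x7C6C83

Each hex digit d becomes F−d:
  8→7, 3→C, 9→6, 3→C, 7→8, C→3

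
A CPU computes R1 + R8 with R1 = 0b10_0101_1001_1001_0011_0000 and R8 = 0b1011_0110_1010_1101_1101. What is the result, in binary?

0b1100010000010000001101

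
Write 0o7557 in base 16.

Each octal digit is 3 bits: 7=111 5=101 5=101 7=111.
Group the bits into nibbles: 1111 0110 1111 → f6f.

0xf6f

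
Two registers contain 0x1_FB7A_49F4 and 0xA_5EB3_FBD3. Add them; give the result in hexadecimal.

Add column by column in base 16, right to left:
  4+3 = 7
  F+D = C carry 1
  9+B+1 = 5 carry 1
  4+F+1 = 4 carry 1
  A+3+1 = E
  7+B = 2 carry 1
  B+E+1 = A carry 1
  F+5+1 = 5 carry 1
  1+A+1 = C

0xC5A2E45C7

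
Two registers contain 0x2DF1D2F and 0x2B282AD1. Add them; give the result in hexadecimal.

0x2E074800

Add column by column in base 16, right to left:
  F+1 = 0 carry 1
  2+D+1 = 0 carry 1
  D+A+1 = 8 carry 1
  1+2+1 = 4
  F+8 = 7 carry 1
  D+2+1 = 0 carry 1
  2+B+1 = E
  0+2 = 2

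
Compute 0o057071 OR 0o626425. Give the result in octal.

OR each oct digit independently (no carries):
  0|6=6, 5|2=7, 7|6=7, 0|4=4, 7|2=7, 1|5=5

0o677475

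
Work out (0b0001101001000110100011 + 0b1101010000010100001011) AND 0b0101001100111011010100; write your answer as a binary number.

0b100001000011010000100

Add column by column in base 2, right to left:
  1+1 = 0 carry 1
  1+1+1 = 1 carry 1
  0+0+1 = 1
  0+1 = 1
  0+0 = 0
  1+0 = 1
  0+0 = 0
  1+0 = 1
  1+1 = 0 carry 1
  0+0+1 = 1
  0+1 = 1
  0+0 = 0
  1+0 = 1
  0+0 = 0
  0+0 = 0
  1+0 = 1
  0+1 = 1
  1+0 = 1
  1+1 = 0 carry 1
  0+0+1 = 1
  0+1 = 1
  0+1 = 1
Sum = 0b1110111001011010101110; now AND with 0b0101001100111011010100:
  1110111001011010101110
& 0101001100111011010100
= 0100001000011010000100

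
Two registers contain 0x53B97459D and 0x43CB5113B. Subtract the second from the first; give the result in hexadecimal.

0xFEE23462

Subtract column by column in base 16:
  D-B → 2
  9-3 → 6
  5-1 → 4
  4-1 → 3
  7-5 → 2
  9-B → E (borrow)
  B-C-1 → E (borrow)
  3-3-1 → F (borrow)
  5-4-1 → 0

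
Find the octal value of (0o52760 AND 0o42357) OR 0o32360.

0o72360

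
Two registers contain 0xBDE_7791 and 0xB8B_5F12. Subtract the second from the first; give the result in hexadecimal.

0x53187F

Subtract column by column in base 16:
  1-2 → F (borrow)
  9-1-1 → 7
  7-F → 8 (borrow)
  7-5-1 → 1
  E-B → 3
  D-8 → 5
  B-B → 0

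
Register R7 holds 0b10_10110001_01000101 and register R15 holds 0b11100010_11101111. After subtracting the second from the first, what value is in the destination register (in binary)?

0b11100111001010110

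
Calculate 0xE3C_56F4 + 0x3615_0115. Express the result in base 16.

0x44515809

Add column by column in base 16, right to left:
  4+5 = 9
  F+1 = 0 carry 1
  6+1+1 = 8
  5+0 = 5
  C+5 = 1 carry 1
  3+1+1 = 5
  E+6 = 4 carry 1
  0+3+1 = 4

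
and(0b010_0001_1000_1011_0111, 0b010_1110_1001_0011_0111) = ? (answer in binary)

0b0100000100000110111

AND bit by bit (1 only where both bits are 1):
  0100001100010110111
& 0101110100100110111
= 0100000100000110111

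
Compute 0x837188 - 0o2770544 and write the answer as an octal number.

0x837188 = 0o40670610 in octal.
Subtract column by column in base 8:
  0-4 → 4 (borrow)
  1-4-1 → 4 (borrow)
  6-5-1 → 0
  0-0 → 0
  7-7 → 0
  6-7 → 7 (borrow)
  0-2-1 → 5 (borrow)
  4-0-1 → 3

0o35700044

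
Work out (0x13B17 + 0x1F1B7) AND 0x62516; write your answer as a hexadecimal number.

0x22406

Add column by column in base 16, right to left:
  7+7 = E
  1+B = C
  B+1 = C
  3+F = 2 carry 1
  1+1+1 = 3
Sum = 0x32CCE; now AND with 0x62516:
  3&6=2, 2&2=2, C&5=4, C&1=0, E&6=6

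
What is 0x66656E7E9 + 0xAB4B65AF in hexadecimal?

Add column by column in base 16, right to left:
  9+F = 8 carry 1
  E+A+1 = 9 carry 1
  7+5+1 = D
  E+6 = 4 carry 1
  6+B+1 = 2 carry 1
  5+4+1 = A
  6+B = 1 carry 1
  6+A+1 = 1 carry 1
  6+0+1 = 7

0x711A24D98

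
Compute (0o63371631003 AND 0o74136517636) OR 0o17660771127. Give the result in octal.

0o63371631003 AND 0o74136517636 = 0o60130411002.
Then OR with 0o17660771127.

0o77770771127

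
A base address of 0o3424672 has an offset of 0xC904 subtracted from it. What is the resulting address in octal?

0xC904 = 0o144404 in octal.
Subtract column by column in base 8:
  2-4 → 6 (borrow)
  7-0-1 → 6
  6-4 → 2
  4-4 → 0
  2-4 → 6 (borrow)
  4-1-1 → 2
  3-0 → 3

0o3260266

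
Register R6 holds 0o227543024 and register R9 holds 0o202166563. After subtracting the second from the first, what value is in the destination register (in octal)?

0o25354241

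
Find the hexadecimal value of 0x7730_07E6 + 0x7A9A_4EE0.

0xF1CA56C6

Add column by column in base 16, right to left:
  6+0 = 6
  E+E = C carry 1
  7+E+1 = 6 carry 1
  0+4+1 = 5
  0+A = A
  3+9 = C
  7+A = 1 carry 1
  7+7+1 = F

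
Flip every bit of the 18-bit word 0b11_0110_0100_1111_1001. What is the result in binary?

0b001001101100000110

Invert each bit: 110110010011111001 → 001001101100000110.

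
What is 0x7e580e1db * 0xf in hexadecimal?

Multiply each base-16 digit by 15, carrying:
  b×15 = 165 → write 5 carry 10
  d×15+10 = 205 → write d carry 12
  1×15+12 = 27 → write b carry 1
  e×15+1 = 211 → write 3 carry 13
  0×15+13 = 13 → write d
  8×15 = 120 → write 8 carry 7
  5×15+7 = 82 → write 2 carry 5
  e×15+5 = 215 → write 7 carry 13
  7×15+13 = 118 → write 6 carry 7
  remaining carry: 7

0x76728d3bd5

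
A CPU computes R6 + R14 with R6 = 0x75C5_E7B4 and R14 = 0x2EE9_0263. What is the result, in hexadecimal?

0xA4AEEA17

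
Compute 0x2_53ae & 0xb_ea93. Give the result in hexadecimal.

AND each hex digit independently (no carries):
  2&b=2, 5&e=4, 3&a=2, a&9=8, e&3=2

0x24282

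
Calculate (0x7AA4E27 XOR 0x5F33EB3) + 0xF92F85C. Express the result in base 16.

0x11EC68F0

First 0x7AA4E27 XOR 0x5F33EB3 = 0x2597094.
Add column by column in base 16, right to left:
  4+C = 0 carry 1
  9+5+1 = F
  0+8 = 8
  7+F = 6 carry 1
  9+2+1 = C
  5+9 = E
  2+F = 1 carry 1
  final carry 1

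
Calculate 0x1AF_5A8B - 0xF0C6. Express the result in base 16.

0x1AE69C5

Subtract column by column in base 16:
  B-6 → 5
  8-C → C (borrow)
  A-0-1 → 9
  5-F → 6 (borrow)
  F-0-1 → E
  A-0 → A
  1-0 → 1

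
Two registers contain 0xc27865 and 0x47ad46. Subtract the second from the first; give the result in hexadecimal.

Subtract column by column in base 16:
  5-6 → f (borrow)
  6-4-1 → 1
  8-d → b (borrow)
  7-a-1 → c (borrow)
  2-7-1 → a (borrow)
  c-4-1 → 7

0x7acb1f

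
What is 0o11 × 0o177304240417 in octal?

0o2172346644607

Multiply each base-8 digit by 9, carrying:
  7×9 = 63 → write 7 carry 7
  1×9+7 = 16 → write 0 carry 2
  4×9+2 = 38 → write 6 carry 4
  0×9+4 = 4 → write 4
  4×9 = 36 → write 4 carry 4
  2×9+4 = 22 → write 6 carry 2
  4×9+2 = 38 → write 6 carry 4
  0×9+4 = 4 → write 4
  3×9 = 27 → write 3 carry 3
  7×9+3 = 66 → write 2 carry 8
  7×9+8 = 71 → write 7 carry 8
  1×9+8 = 17 → write 1 carry 2
  remaining carry: 2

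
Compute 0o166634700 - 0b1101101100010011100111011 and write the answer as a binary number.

0o166634700 = 0b1110110110011100111000000 in binary.
Subtract column by column in base 2:
  0-1 → 1 (borrow)
  0-1-1 → 0 (borrow)
  0-0-1 → 1 (borrow)
  0-1-1 → 0 (borrow)
  0-1-1 → 0 (borrow)
  0-1-1 → 0 (borrow)
  1-0-1 → 0
  1-0 → 1
  1-1 → 0
  0-1 → 1 (borrow)
  0-1-1 → 0 (borrow)
  1-0-1 → 0
  1-0 → 1
  1-1 → 0
  0-0 → 0
  0-0 → 0
  1-0 → 1
  1-1 → 0
  0-1 → 1 (borrow)
  1-0-1 → 0
  1-1 → 0
  0-1 → 1 (borrow)
  1-0-1 → 0
  1-1 → 0
  1-1 → 0

0b1001010001001010000101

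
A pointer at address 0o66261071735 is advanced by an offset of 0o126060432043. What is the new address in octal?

0o214341524000

Add column by column in base 8, right to left:
  5+3 = 0 carry 1
  3+4+1 = 0 carry 1
  7+0+1 = 0 carry 1
  1+2+1 = 4
  7+3 = 2 carry 1
  0+4+1 = 5
  1+0 = 1
  6+6 = 4 carry 1
  2+0+1 = 3
  6+6 = 4 carry 1
  6+2+1 = 1 carry 1
  0+1+1 = 2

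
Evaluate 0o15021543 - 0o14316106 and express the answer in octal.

0o503435

Subtract column by column in base 8:
  3-6 → 5 (borrow)
  4-0-1 → 3
  5-1 → 4
  1-6 → 3 (borrow)
  2-1-1 → 0
  0-3 → 5 (borrow)
  5-4-1 → 0
  1-1 → 0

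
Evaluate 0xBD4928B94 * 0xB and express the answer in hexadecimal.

Multiply each base-16 digit by 11, carrying:
  4×11 = 44 → write C carry 2
  9×11+2 = 101 → write 5 carry 6
  B×11+6 = 127 → write F carry 7
  8×11+7 = 95 → write F carry 5
  2×11+5 = 27 → write B carry 1
  9×11+1 = 100 → write 4 carry 6
  4×11+6 = 50 → write 2 carry 3
  D×11+3 = 146 → write 2 carry 9
  B×11+9 = 130 → write 2 carry 8
  remaining carry: 8

0x82224BFF5C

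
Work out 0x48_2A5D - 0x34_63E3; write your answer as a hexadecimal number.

0x13C67A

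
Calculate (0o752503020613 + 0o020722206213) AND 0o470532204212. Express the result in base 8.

Add column by column in base 8, right to left:
  3+3 = 6
  1+1 = 2
  6+2 = 0 carry 1
  0+6+1 = 7
  2+0 = 2
  0+2 = 2
  3+2 = 5
  0+2 = 2
  5+7 = 4 carry 1
  2+0+1 = 3
  5+2 = 7
  7+0 = 7
Sum = 0o773425227026; now AND with 0o470532204212:
  7&4=4, 7&7=7, 3&0=0, 4&5=4, 2&3=2, 5&2=0, 2&2=2, 2&0=0, 7&4=4, 0&2=0, 2&1=0, 6&2=2

0o470420204002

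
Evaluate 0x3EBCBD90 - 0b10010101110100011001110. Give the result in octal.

0x3EBCBD90 = 0o7657136620 in octal.
0b10010101110100011001110 = 0o22564316 in octal.
Subtract column by column in base 8:
  0-6 → 2 (borrow)
  2-1-1 → 0
  6-3 → 3
  6-4 → 2
  3-6 → 5 (borrow)
  1-5-1 → 3 (borrow)
  7-2-1 → 4
  5-2 → 3
  6-0 → 6
  7-0 → 7

0o7634352302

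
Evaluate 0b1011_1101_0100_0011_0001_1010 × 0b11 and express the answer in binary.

Multiply each base-2 digit by 3, carrying:
  0×3 = 0 → write 0
  1×3 = 3 → write 1 carry 1
  0×3+1 = 1 → write 1
  1×3 = 3 → write 1 carry 1
  1×3+1 = 4 → write 0 carry 2
  0×3+2 = 2 → write 0 carry 1
  0×3+1 = 1 → write 1
  0×3 = 0 → write 0
  1×3 = 3 → write 1 carry 1
  1×3+1 = 4 → write 0 carry 2
  0×3+2 = 2 → write 0 carry 1
  0×3+1 = 1 → write 1
  0×3 = 0 → write 0
  0×3 = 0 → write 0
  1×3 = 3 → write 1 carry 1
  0×3+1 = 1 → write 1
  1×3 = 3 → write 1 carry 1
  0×3+1 = 1 → write 1
  1×3 = 3 → write 1 carry 1
  1×3+1 = 4 → write 0 carry 2
  1×3+2 = 5 → write 1 carry 2
  1×3+2 = 5 → write 1 carry 2
  0×3+2 = 2 → write 0 carry 1
  1×3+1 = 4 → write 0 carry 2
  remaining carry: 10

0b10001101111100100101001110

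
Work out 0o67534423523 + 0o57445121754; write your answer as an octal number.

0o147201545477

Add column by column in base 8, right to left:
  3+4 = 7
  2+5 = 7
  5+7 = 4 carry 1
  3+1+1 = 5
  2+2 = 4
  4+1 = 5
  4+5 = 1 carry 1
  3+4+1 = 0 carry 1
  5+4+1 = 2 carry 1
  7+7+1 = 7 carry 1
  6+5+1 = 4 carry 1
  final carry 1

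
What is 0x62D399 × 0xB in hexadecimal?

Multiply each base-16 digit by 11, carrying:
  9×11 = 99 → write 3 carry 6
  9×11+6 = 105 → write 9 carry 6
  3×11+6 = 39 → write 7 carry 2
  D×11+2 = 145 → write 1 carry 9
  2×11+9 = 31 → write F carry 1
  6×11+1 = 67 → write 3 carry 4
  remaining carry: 4

0x43F1793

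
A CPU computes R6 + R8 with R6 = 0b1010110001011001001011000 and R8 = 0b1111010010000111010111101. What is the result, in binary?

Add column by column in base 2, right to left:
  0+1 = 1
  0+0 = 0
  0+1 = 1
  1+1 = 0 carry 1
  1+1+1 = 1 carry 1
  0+1+1 = 0 carry 1
  1+0+1 = 0 carry 1
  0+1+1 = 0 carry 1
  0+0+1 = 1
  1+1 = 0 carry 1
  0+1+1 = 0 carry 1
  0+1+1 = 0 carry 1
  1+0+1 = 0 carry 1
  1+0+1 = 0 carry 1
  0+0+1 = 1
  1+0 = 1
  0+1 = 1
  0+0 = 0
  0+0 = 0
  1+1 = 0 carry 1
  1+0+1 = 0 carry 1
  0+1+1 = 0 carry 1
  1+1+1 = 1 carry 1
  0+1+1 = 0 carry 1
  1+1+1 = 1 carry 1
  final carry 1

0b11010000011100000100010101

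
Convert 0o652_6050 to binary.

0b110101010110000101000

Each octal digit is 3 bits: 6=110 5=101 2=010 6=110 0=000 5=101 0=000.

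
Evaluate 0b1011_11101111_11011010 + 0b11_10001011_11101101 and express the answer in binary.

0b11110111101111000111

Add column by column in base 2, right to left:
  0+1 = 1
  1+0 = 1
  0+1 = 1
  1+1 = 0 carry 1
  1+0+1 = 0 carry 1
  0+1+1 = 0 carry 1
  1+1+1 = 1 carry 1
  1+1+1 = 1 carry 1
  1+1+1 = 1 carry 1
  1+1+1 = 1 carry 1
  1+0+1 = 0 carry 1
  1+1+1 = 1 carry 1
  0+0+1 = 1
  1+0 = 1
  1+0 = 1
  1+1 = 0 carry 1
  1+1+1 = 1 carry 1
  1+1+1 = 1 carry 1
  0+0+1 = 1
  1+0 = 1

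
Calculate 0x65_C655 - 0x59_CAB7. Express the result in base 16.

Subtract column by column in base 16:
  5-7 → E (borrow)
  5-B-1 → 9 (borrow)
  6-A-1 → B (borrow)
  C-C-1 → F (borrow)
  5-9-1 → B (borrow)
  6-5-1 → 0

0xBFB9E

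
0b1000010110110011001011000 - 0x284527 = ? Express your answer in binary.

0b111000110010000100110001

0x284527 = 0b1010000100010100100111 in binary.
Subtract column by column in base 2:
  0-1 → 1 (borrow)
  0-1-1 → 0 (borrow)
  0-1-1 → 0 (borrow)
  1-0-1 → 0
  1-0 → 1
  0-1 → 1 (borrow)
  1-0-1 → 0
  0-0 → 0
  0-1 → 1 (borrow)
  1-0-1 → 0
  1-1 → 0
  0-0 → 0
  0-0 → 0
  1-0 → 1
  1-1 → 0
  0-0 → 0
  1-0 → 1
  1-0 → 1
  0-0 → 0
  1-1 → 0
  0-0 → 0
  0-1 → 1 (borrow)
  0-0-1 → 1 (borrow)
  0-0-1 → 1 (borrow)
  1-0-1 → 0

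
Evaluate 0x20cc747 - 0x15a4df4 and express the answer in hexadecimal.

Subtract column by column in base 16:
  7-4 → 3
  4-f → 5 (borrow)
  7-d-1 → 9 (borrow)
  c-4-1 → 7
  c-a → 2
  0-5 → b (borrow)
  2-1-1 → 0

0xb27953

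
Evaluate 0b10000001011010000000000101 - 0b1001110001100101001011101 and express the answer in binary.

0b110011001101010110101000

Subtract column by column in base 2:
  1-1 → 0
  0-0 → 0
  1-1 → 0
  0-1 → 1 (borrow)
  0-1-1 → 0 (borrow)
  0-0-1 → 1 (borrow)
  0-1-1 → 0 (borrow)
  0-0-1 → 1 (borrow)
  0-0-1 → 1 (borrow)
  0-1-1 → 0 (borrow)
  0-0-1 → 1 (borrow)
  0-1-1 → 0 (borrow)
  0-0-1 → 1 (borrow)
  1-0-1 → 0
  0-1 → 1 (borrow)
  1-1-1 → 1 (borrow)
  1-0-1 → 0
  0-0 → 0
  1-0 → 1
  0-1 → 1 (borrow)
  0-1-1 → 0 (borrow)
  0-1-1 → 0 (borrow)
  0-0-1 → 1 (borrow)
  0-0-1 → 1 (borrow)
  0-1-1 → 0 (borrow)
  1-0-1 → 0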